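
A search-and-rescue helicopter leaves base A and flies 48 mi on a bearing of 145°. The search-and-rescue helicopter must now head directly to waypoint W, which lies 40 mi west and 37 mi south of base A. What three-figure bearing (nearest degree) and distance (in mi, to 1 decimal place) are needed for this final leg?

272°, 67.6 mi

Leg 1 (145°, 48 mi): east 48 sin 145° = 27.53, north 48 cos 145° = -39.32
Current position: (27.53, -39.32). Target: (-40, -37). Remaining: Δeast = -67.53, Δnorth = 2.32.
Bearing = atan2(-67.53, 2.32) mod 360° = 271.97°; distance = √((-67.53)² + (2.32)²) = 67.571 mi.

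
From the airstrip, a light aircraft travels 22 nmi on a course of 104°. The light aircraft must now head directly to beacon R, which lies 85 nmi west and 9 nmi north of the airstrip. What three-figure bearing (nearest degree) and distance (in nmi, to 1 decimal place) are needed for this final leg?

Leg 1 (104°, 22 nmi): east 22 sin 104° = 21.35, north 22 cos 104° = -5.32
Current position: (21.35, -5.32). Target: (-85, 9). Remaining: Δeast = -106.35, Δnorth = 14.32.
Bearing = atan2(-106.35, 14.32) mod 360° = 277.67°; distance = √((-106.35)² + (14.32)²) = 107.307 nmi.

278°, 107.3 nmi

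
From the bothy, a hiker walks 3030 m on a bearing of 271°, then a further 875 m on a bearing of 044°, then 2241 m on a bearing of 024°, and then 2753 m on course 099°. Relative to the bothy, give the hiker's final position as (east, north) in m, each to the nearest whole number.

Leg 1 (271°, 3030 m): east 3030 sin 271° = -3029.54, north 3030 cos 271° = 52.88
Leg 2 (044°, 875 m): east 875 sin 44° = 607.83, north 875 cos 44° = 629.42
Leg 3 (024°, 2241 m): east 2241 sin 24° = 911.50, north 2241 cos 24° = 2047.26
Leg 4 (099°, 2753 m): east 2753 sin 99° = 2719.11, north 2753 cos 99° = -430.66
Summing: 1208.89 m east, 2298.89 m north → (1209, 2299).

(1209, 2299)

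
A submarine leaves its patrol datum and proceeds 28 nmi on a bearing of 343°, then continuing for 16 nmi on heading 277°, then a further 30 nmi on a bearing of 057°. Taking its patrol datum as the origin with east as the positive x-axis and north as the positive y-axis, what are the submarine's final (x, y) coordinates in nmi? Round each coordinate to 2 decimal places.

(1.09, 45.07)

Leg 1 (343°, 28 nmi): east 28 sin 343° = -8.19, north 28 cos 343° = 26.78
Leg 2 (277°, 16 nmi): east 16 sin 277° = -15.88, north 16 cos 277° = 1.95
Leg 3 (057°, 30 nmi): east 30 sin 57° = 25.16, north 30 cos 57° = 16.34
Summing: 1.09 nmi east, 45.07 nmi north → (1.09, 45.07).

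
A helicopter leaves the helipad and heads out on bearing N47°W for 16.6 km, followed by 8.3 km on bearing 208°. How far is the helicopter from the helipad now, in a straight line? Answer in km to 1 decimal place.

16.5 km

Leg 1 (N47°W, 16.6 km): east 16.6 sin 313° = -12.14, north 16.6 cos 313° = 11.32
Leg 2 (208°, 8.3 km): east 8.3 sin 208° = -3.90, north 8.3 cos 208° = -7.33
Net: -16.04 east, 3.99 north. Distance = √((-16.04)² + (3.99)²) = 16.527 km.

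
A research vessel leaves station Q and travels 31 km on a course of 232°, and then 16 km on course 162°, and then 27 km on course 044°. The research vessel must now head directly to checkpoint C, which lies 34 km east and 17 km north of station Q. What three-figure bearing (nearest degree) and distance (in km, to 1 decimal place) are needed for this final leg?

Leg 1 (232°, 31 km): east 31 sin 232° = -24.43, north 31 cos 232° = -19.09
Leg 2 (162°, 16 km): east 16 sin 162° = 4.94, north 16 cos 162° = -15.22
Leg 3 (044°, 27 km): east 27 sin 44° = 18.76, north 27 cos 44° = 19.42
Current position: (-0.73, -14.88). Target: (34, 17). Remaining: Δeast = 34.73, Δnorth = 31.88.
Bearing = atan2(34.73, 31.88) mod 360° = 47.45°; distance = √((34.73)² + (31.88)²) = 47.142 km.

047°, 47.1 km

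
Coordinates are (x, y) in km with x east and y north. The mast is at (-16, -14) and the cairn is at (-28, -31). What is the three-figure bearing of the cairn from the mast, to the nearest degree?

Δeast = -28 − -16 = -12.00; Δnorth = -31 − -14 = -17.00.
Bearing = atan2(Δeast, Δnorth) mod 360° = 215.22° ≈ 215°.

215°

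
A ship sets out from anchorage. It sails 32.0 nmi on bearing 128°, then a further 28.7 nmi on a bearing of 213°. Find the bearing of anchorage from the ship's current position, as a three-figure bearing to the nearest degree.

348°

Leg 1 (128°, 32.0 nmi): east 32.0 sin 128° = 25.22, north 32.0 cos 128° = -19.70
Leg 2 (213°, 28.7 nmi): east 28.7 sin 213° = -15.63, north 28.7 cos 213° = -24.07
Net displacement: 9.59 east, -43.77 north. Direction back to start is (-9.59, 43.77): bearing = atan2(-9.59, 43.77) mod 360° = 347.65° ≈ 348°.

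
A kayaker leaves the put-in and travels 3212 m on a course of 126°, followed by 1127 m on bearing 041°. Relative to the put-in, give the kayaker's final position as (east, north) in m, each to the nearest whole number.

(3338, -1037)

Leg 1 (126°, 3212 m): east 3212 sin 126° = 2598.56, north 3212 cos 126° = -1887.97
Leg 2 (041°, 1127 m): east 1127 sin 41° = 739.38, north 1127 cos 41° = 850.56
Summing: 3337.94 m east, -1037.41 m north → (3338, -1037).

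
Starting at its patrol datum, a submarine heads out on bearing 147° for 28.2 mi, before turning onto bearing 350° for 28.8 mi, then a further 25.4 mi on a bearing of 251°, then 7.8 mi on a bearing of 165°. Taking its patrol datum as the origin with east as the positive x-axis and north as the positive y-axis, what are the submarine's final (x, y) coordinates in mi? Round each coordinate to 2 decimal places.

Leg 1 (147°, 28.2 mi): east 28.2 sin 147° = 15.36, north 28.2 cos 147° = -23.65
Leg 2 (350°, 28.8 mi): east 28.8 sin 350° = -5.00, north 28.8 cos 350° = 28.36
Leg 3 (251°, 25.4 mi): east 25.4 sin 251° = -24.02, north 25.4 cos 251° = -8.27
Leg 4 (165°, 7.8 mi): east 7.8 sin 165° = 2.02, north 7.8 cos 165° = -7.53
Summing: -11.64 mi east, -11.09 mi north → (-11.64, -11.09).

(-11.64, -11.09)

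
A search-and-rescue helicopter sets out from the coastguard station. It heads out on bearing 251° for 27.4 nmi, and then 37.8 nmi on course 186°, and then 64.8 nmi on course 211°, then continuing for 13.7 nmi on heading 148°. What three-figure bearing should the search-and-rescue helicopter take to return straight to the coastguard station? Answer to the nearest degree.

026°

Leg 1 (251°, 27.4 nmi): east 27.4 sin 251° = -25.91, north 27.4 cos 251° = -8.92
Leg 2 (186°, 37.8 nmi): east 37.8 sin 186° = -3.95, north 37.8 cos 186° = -37.59
Leg 3 (211°, 64.8 nmi): east 64.8 sin 211° = -33.37, north 64.8 cos 211° = -55.54
Leg 4 (148°, 13.7 nmi): east 13.7 sin 148° = 7.26, north 13.7 cos 148° = -11.62
Net displacement: -55.97 east, -113.68 north. Direction back to start is (55.97, 113.68): bearing = atan2(55.97, 113.68) mod 360° = 26.22° ≈ 026°.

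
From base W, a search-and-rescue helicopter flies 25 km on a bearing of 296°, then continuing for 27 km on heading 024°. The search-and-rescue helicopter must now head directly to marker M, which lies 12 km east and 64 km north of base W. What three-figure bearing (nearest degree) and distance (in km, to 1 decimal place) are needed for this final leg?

Leg 1 (296°, 25 km): east 25 sin 296° = -22.47, north 25 cos 296° = 10.96
Leg 2 (024°, 27 km): east 27 sin 24° = 10.98, north 27 cos 24° = 24.67
Current position: (-11.49, 35.63). Target: (12, 64). Remaining: Δeast = 23.49, Δnorth = 28.37.
Bearing = atan2(23.49, 28.37) mod 360° = 39.62°; distance = √((23.49)² + (28.37)²) = 36.835 km.

040°, 36.8 km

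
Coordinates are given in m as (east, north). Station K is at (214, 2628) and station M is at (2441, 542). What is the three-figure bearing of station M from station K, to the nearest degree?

Δeast = 2441 − 214 = 2227.00; Δnorth = 542 − 2628 = -2086.00.
Bearing = atan2(Δeast, Δnorth) mod 360° = 133.13° ≈ 133°.

133°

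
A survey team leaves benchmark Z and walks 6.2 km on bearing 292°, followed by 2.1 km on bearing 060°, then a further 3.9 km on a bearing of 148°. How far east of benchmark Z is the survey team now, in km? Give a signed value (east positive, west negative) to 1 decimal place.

Leg 1 (292°, 6.2 km): east 6.2 sin 292° = -5.75, north 6.2 cos 292° = 2.32
Leg 2 (060°, 2.1 km): east 2.1 sin 60° = 1.82, north 2.1 cos 60° = 1.05
Leg 3 (148°, 3.9 km): east 3.9 sin 148° = 2.07, north 3.9 cos 148° = -3.31
Net east component: -1.86 km.

-1.9 km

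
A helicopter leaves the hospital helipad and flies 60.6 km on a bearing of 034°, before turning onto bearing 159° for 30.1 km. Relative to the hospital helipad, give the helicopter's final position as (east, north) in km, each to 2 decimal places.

Leg 1 (034°, 60.6 km): east 60.6 sin 34° = 33.89, north 60.6 cos 34° = 50.24
Leg 2 (159°, 30.1 km): east 30.1 sin 159° = 10.79, north 30.1 cos 159° = -28.10
Summing: 44.67 km east, 22.14 km north → (44.67, 22.14).

(44.67, 22.14)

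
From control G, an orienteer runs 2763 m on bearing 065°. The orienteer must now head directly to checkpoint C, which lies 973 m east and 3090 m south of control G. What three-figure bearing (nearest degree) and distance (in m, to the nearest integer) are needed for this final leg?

Leg 1 (065°, 2763 m): east 2763 sin 65° = 2504.13, north 2763 cos 65° = 1167.69
Current position: (2504.13, 1167.69). Target: (973, -3090). Remaining: Δeast = -1531.13, Δnorth = -4257.69.
Bearing = atan2(-1531.13, -4257.69) mod 360° = 199.78°; distance = √((-1531.13)² + (-4257.69)²) = 4524.634 m.

200°, 4525 m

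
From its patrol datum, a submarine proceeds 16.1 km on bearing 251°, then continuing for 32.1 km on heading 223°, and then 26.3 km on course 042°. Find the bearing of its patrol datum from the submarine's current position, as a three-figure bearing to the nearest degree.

Leg 1 (251°, 16.1 km): east 16.1 sin 251° = -15.22, north 16.1 cos 251° = -5.24
Leg 2 (223°, 32.1 km): east 32.1 sin 223° = -21.89, north 32.1 cos 223° = -23.48
Leg 3 (042°, 26.3 km): east 26.3 sin 42° = 17.60, north 26.3 cos 42° = 19.54
Net displacement: -19.52 east, -9.17 north. Direction back to start is (19.52, 9.17): bearing = atan2(19.52, 9.17) mod 360° = 64.83° ≈ 065°.

065°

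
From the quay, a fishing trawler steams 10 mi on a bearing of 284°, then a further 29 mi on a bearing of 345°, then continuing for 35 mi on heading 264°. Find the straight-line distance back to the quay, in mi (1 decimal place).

Leg 1 (284°, 10 mi): east 10 sin 284° = -9.70, north 10 cos 284° = 2.42
Leg 2 (345°, 29 mi): east 29 sin 345° = -7.51, north 29 cos 345° = 28.01
Leg 3 (264°, 35 mi): east 35 sin 264° = -34.81, north 35 cos 264° = -3.66
Net: -52.02 east, 26.77 north. Distance = √((-52.02)² + (26.77)²) = 58.502 mi.

58.5 mi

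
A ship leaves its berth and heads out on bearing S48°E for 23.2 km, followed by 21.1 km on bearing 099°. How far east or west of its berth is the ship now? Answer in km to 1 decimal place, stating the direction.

Leg 1 (S48°E, 23.2 km): east 23.2 sin 132° = 17.24, north 23.2 cos 132° = -15.52
Leg 2 (099°, 21.1 km): east 21.1 sin 99° = 20.84, north 21.1 cos 99° = -3.30
Net east component: 38.08 km.

38.1 km east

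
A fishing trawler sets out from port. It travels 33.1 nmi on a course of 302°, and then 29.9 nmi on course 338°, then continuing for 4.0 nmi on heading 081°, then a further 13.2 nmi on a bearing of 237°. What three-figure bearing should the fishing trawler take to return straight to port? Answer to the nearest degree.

Leg 1 (302°, 33.1 nmi): east 33.1 sin 302° = -28.07, north 33.1 cos 302° = 17.54
Leg 2 (338°, 29.9 nmi): east 29.9 sin 338° = -11.20, north 29.9 cos 338° = 27.72
Leg 3 (081°, 4.0 nmi): east 4.0 sin 81° = 3.95, north 4.0 cos 81° = 0.63
Leg 4 (237°, 13.2 nmi): east 13.2 sin 237° = -11.07, north 13.2 cos 237° = -7.19
Net displacement: -46.39 east, 38.70 north. Direction back to start is (46.39, -38.70): bearing = atan2(46.39, -38.70) mod 360° = 129.84° ≈ 130°.

130°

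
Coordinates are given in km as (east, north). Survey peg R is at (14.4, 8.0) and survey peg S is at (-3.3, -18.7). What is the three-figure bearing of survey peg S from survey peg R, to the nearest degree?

Δeast = -3.3 − 14.4 = -17.70; Δnorth = -18.7 − 8.0 = -26.70.
Bearing = atan2(Δeast, Δnorth) mod 360° = 213.54° ≈ 214°.

214°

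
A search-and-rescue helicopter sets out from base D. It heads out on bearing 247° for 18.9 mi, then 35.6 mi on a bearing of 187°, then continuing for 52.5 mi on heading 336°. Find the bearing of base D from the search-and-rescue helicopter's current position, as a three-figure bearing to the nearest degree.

097°

Leg 1 (247°, 18.9 mi): east 18.9 sin 247° = -17.40, north 18.9 cos 247° = -7.38
Leg 2 (187°, 35.6 mi): east 35.6 sin 187° = -4.34, north 35.6 cos 187° = -35.33
Leg 3 (336°, 52.5 mi): east 52.5 sin 336° = -21.35, north 52.5 cos 336° = 47.96
Net displacement: -43.09 east, 5.24 north. Direction back to start is (43.09, -5.24): bearing = atan2(43.09, -5.24) mod 360° = 96.94° ≈ 097°.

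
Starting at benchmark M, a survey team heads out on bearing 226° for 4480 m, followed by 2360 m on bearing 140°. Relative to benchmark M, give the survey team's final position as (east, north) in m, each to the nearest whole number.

Leg 1 (226°, 4480 m): east 4480 sin 226° = -3222.64, north 4480 cos 226° = -3112.07
Leg 2 (140°, 2360 m): east 2360 sin 140° = 1516.98, north 2360 cos 140° = -1807.86
Summing: -1705.66 m east, -4919.93 m north → (-1706, -4920).

(-1706, -4920)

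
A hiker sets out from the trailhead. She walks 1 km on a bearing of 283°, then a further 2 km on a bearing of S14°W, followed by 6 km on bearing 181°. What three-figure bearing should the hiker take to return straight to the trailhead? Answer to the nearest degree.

011°

Leg 1 (283°, 1 km): east 1 sin 283° = -0.97, north 1 cos 283° = 0.22
Leg 2 (S14°W, 2 km): east 2 sin 194° = -0.48, north 2 cos 194° = -1.94
Leg 3 (181°, 6 km): east 6 sin 181° = -0.10, north 6 cos 181° = -6.00
Net displacement: -1.56 east, -7.71 north. Direction back to start is (1.56, 7.71): bearing = atan2(1.56, 7.71) mod 360° = 11.45° ≈ 011°.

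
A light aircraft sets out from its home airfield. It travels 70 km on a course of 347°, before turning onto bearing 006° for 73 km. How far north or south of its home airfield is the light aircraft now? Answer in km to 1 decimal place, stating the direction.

140.8 km north

Leg 1 (347°, 70 km): east 70 sin 347° = -15.75, north 70 cos 347° = 68.21
Leg 2 (006°, 73 km): east 73 sin 6° = 7.63, north 73 cos 6° = 72.60
Net north component: 140.81 km.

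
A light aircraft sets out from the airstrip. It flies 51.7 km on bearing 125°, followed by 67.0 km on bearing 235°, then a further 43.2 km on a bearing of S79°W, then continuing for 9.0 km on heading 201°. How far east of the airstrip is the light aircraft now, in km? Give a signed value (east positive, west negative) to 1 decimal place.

-58.2 km

Leg 1 (125°, 51.7 km): east 51.7 sin 125° = 42.35, north 51.7 cos 125° = -29.65
Leg 2 (235°, 67.0 km): east 67.0 sin 235° = -54.88, north 67.0 cos 235° = -38.43
Leg 3 (S79°W, 43.2 km): east 43.2 sin 259° = -42.41, north 43.2 cos 259° = -8.24
Leg 4 (201°, 9.0 km): east 9.0 sin 201° = -3.23, north 9.0 cos 201° = -8.40
Net east component: -58.16 km.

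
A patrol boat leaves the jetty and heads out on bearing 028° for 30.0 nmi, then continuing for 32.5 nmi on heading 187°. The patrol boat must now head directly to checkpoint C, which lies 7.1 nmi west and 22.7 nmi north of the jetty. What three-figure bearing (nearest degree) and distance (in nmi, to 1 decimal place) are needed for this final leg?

Leg 1 (028°, 30.0 nmi): east 30.0 sin 28° = 14.08, north 30.0 cos 28° = 26.49
Leg 2 (187°, 32.5 nmi): east 32.5 sin 187° = -3.96, north 32.5 cos 187° = -32.26
Current position: (10.12, -5.77). Target: (-7.1, 22.7). Remaining: Δeast = -17.22, Δnorth = 28.47.
Bearing = atan2(-17.22, 28.47) mod 360° = 328.83°; distance = √((-17.22)² + (28.47)²) = 33.274 nmi.

329°, 33.3 nmi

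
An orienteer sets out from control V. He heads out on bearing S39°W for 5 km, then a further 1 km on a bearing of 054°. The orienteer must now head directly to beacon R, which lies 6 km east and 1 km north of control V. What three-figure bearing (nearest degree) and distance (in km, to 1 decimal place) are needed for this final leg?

063°, 9.4 km

Leg 1 (S39°W, 5 km): east 5 sin 219° = -3.15, north 5 cos 219° = -3.89
Leg 2 (054°, 1 km): east 1 sin 54° = 0.81, north 1 cos 54° = 0.59
Current position: (-2.34, -3.30). Target: (6, 1). Remaining: Δeast = 8.34, Δnorth = 4.30.
Bearing = atan2(8.34, 4.30) mod 360° = 62.73°; distance = √((8.34)² + (4.30)²) = 9.380 km.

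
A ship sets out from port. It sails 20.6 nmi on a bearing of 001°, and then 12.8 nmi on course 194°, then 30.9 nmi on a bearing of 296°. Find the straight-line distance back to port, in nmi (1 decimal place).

Leg 1 (001°, 20.6 nmi): east 20.6 sin 1° = 0.36, north 20.6 cos 1° = 20.60
Leg 2 (194°, 12.8 nmi): east 12.8 sin 194° = -3.10, north 12.8 cos 194° = -12.42
Leg 3 (296°, 30.9 nmi): east 30.9 sin 296° = -27.77, north 30.9 cos 296° = 13.55
Net: -30.51 east, 21.72 north. Distance = √((-30.51)² + (21.72)²) = 37.453 nmi.

37.5 nmi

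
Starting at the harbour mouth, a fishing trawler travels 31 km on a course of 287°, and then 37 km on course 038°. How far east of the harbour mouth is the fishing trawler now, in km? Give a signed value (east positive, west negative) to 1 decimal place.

Leg 1 (287°, 31 km): east 31 sin 287° = -29.65, north 31 cos 287° = 9.06
Leg 2 (038°, 37 km): east 37 sin 38° = 22.78, north 37 cos 38° = 29.16
Net east component: -6.87 km.

-6.9 km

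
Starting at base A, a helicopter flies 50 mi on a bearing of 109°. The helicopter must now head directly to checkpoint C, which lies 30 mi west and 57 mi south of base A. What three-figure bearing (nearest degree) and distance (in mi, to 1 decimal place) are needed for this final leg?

Leg 1 (109°, 50 mi): east 50 sin 109° = 47.28, north 50 cos 109° = -16.28
Current position: (47.28, -16.28). Target: (-30, -57). Remaining: Δeast = -77.28, Δnorth = -40.72.
Bearing = atan2(-77.28, -40.72) mod 360° = 242.21°; distance = √((-77.28)² + (-40.72)²) = 87.349 mi.

242°, 87.3 mi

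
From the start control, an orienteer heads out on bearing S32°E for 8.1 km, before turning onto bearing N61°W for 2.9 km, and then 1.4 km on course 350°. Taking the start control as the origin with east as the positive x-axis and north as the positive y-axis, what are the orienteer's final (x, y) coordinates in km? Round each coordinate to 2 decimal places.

(1.51, -4.08)

Leg 1 (S32°E, 8.1 km): east 8.1 sin 148° = 4.29, north 8.1 cos 148° = -6.87
Leg 2 (N61°W, 2.9 km): east 2.9 sin 299° = -2.54, north 2.9 cos 299° = 1.41
Leg 3 (350°, 1.4 km): east 1.4 sin 350° = -0.24, north 1.4 cos 350° = 1.38
Summing: 1.51 km east, -4.08 km north → (1.51, -4.08).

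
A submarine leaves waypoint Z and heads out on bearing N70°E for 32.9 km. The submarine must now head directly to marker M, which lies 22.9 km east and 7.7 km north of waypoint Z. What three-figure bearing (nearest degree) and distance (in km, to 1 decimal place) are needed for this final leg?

Leg 1 (N70°E, 32.9 km): east 32.9 sin 70° = 30.92, north 32.9 cos 70° = 11.25
Current position: (30.92, 11.25). Target: (22.9, 7.7). Remaining: Δeast = -8.02, Δnorth = -3.55.
Bearing = atan2(-8.02, -3.55) mod 360° = 246.10°; distance = √((-8.02)² + (-3.55)²) = 8.768 km.

246°, 8.8 km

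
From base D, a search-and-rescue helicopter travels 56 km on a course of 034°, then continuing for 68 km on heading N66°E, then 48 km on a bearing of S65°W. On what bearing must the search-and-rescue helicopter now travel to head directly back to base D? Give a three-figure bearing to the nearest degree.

Leg 1 (034°, 56 km): east 56 sin 34° = 31.31, north 56 cos 34° = 46.43
Leg 2 (N66°E, 68 km): east 68 sin 66° = 62.12, north 68 cos 66° = 27.66
Leg 3 (S65°W, 48 km): east 48 sin 245° = -43.50, north 48 cos 245° = -20.29
Net displacement: 49.93 east, 53.80 north. Direction back to start is (-49.93, -53.80): bearing = atan2(-49.93, -53.80) mod 360° = 222.87° ≈ 223°.

223°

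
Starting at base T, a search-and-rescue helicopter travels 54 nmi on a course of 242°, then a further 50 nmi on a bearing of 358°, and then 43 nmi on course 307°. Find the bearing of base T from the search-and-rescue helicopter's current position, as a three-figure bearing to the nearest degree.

Leg 1 (242°, 54 nmi): east 54 sin 242° = -47.68, north 54 cos 242° = -25.35
Leg 2 (358°, 50 nmi): east 50 sin 358° = -1.74, north 50 cos 358° = 49.97
Leg 3 (307°, 43 nmi): east 43 sin 307° = -34.34, north 43 cos 307° = 25.88
Net displacement: -83.77 east, 50.50 north. Direction back to start is (83.77, -50.50): bearing = atan2(83.77, -50.50) mod 360° = 121.08° ≈ 121°.

121°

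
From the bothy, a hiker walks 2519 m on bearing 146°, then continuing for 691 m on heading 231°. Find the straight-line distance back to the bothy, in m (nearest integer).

2670 m

Leg 1 (146°, 2519 m): east 2519 sin 146° = 1408.61, north 2519 cos 146° = -2088.35
Leg 2 (231°, 691 m): east 691 sin 231° = -537.01, north 691 cos 231° = -434.86
Net: 871.60 east, -2523.21 north. Distance = √((871.60)² + (-2523.21)²) = 2669.504 m.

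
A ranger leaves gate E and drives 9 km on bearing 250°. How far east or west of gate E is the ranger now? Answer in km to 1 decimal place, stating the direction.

Leg 1 (250°, 9 km): east 9 sin 250° = -8.46, north 9 cos 250° = -3.08
Net east component: -8.46 km.

8.5 km west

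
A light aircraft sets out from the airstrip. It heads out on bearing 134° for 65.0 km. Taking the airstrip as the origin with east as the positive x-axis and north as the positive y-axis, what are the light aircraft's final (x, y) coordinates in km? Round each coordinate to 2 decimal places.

Leg 1 (134°, 65.0 km): east 65.0 sin 134° = 46.76, north 65.0 cos 134° = -45.15
Summing: 46.76 km east, -45.15 km north → (46.76, -45.15).

(46.76, -45.15)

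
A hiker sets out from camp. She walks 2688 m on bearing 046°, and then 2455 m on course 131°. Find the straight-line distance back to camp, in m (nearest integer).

3795 m

Leg 1 (046°, 2688 m): east 2688 sin 46° = 1933.59, north 2688 cos 46° = 1867.24
Leg 2 (131°, 2455 m): east 2455 sin 131° = 1852.81, north 2455 cos 131° = -1610.62
Net: 3786.40 east, 256.62 north. Distance = √((3786.40)² + (256.62)²) = 3795.083 m.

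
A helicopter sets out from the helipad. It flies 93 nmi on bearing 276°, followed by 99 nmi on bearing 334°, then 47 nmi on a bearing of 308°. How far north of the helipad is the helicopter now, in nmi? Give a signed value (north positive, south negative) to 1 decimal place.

Leg 1 (276°, 93 nmi): east 93 sin 276° = -92.49, north 93 cos 276° = 9.72
Leg 2 (334°, 99 nmi): east 99 sin 334° = -43.40, north 99 cos 334° = 88.98
Leg 3 (308°, 47 nmi): east 47 sin 308° = -37.04, north 47 cos 308° = 28.94
Net north component: 127.64 nmi.

127.6 nmi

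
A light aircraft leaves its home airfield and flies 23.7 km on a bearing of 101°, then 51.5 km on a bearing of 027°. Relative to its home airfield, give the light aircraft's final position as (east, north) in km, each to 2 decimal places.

Leg 1 (101°, 23.7 km): east 23.7 sin 101° = 23.26, north 23.7 cos 101° = -4.52
Leg 2 (027°, 51.5 km): east 51.5 sin 27° = 23.38, north 51.5 cos 27° = 45.89
Summing: 46.65 km east, 41.36 km north → (46.65, 41.36).

(46.65, 41.36)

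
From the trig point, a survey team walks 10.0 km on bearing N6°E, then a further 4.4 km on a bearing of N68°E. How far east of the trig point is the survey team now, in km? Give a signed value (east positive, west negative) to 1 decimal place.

5.1 km

Leg 1 (N6°E, 10.0 km): east 10.0 sin 6° = 1.05, north 10.0 cos 6° = 9.95
Leg 2 (N68°E, 4.4 km): east 4.4 sin 68° = 4.08, north 4.4 cos 68° = 1.65
Net east component: 5.12 km.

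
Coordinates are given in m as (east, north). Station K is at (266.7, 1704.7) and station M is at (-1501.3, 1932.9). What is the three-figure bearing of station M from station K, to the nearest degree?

Δeast = -1501.3 − 266.7 = -1768.00; Δnorth = 1932.9 − 1704.7 = 228.20.
Bearing = atan2(Δeast, Δnorth) mod 360° = 277.35° ≈ 277°.

277°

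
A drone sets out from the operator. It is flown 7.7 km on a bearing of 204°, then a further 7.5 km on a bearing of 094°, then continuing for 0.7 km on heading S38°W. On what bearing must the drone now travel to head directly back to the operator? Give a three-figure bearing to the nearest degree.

Leg 1 (204°, 7.7 km): east 7.7 sin 204° = -3.13, north 7.7 cos 204° = -7.03
Leg 2 (094°, 7.5 km): east 7.5 sin 94° = 7.48, north 7.5 cos 94° = -0.52
Leg 3 (S38°W, 0.7 km): east 0.7 sin 218° = -0.43, north 0.7 cos 218° = -0.55
Net displacement: 3.92 east, -8.11 north. Direction back to start is (-3.92, 8.11): bearing = atan2(-3.92, 8.11) mod 360° = 334.21° ≈ 334°.

334°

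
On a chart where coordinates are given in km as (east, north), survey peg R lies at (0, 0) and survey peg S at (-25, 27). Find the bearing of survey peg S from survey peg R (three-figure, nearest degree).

317°

Δeast = -25 − 0 = -25.00; Δnorth = 27 − 0 = 27.00.
Bearing = atan2(Δeast, Δnorth) mod 360° = 317.20° ≈ 317°.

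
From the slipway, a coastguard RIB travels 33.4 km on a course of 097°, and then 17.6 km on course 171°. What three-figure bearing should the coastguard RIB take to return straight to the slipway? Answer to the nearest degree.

301°

Leg 1 (097°, 33.4 km): east 33.4 sin 97° = 33.15, north 33.4 cos 97° = -4.07
Leg 2 (171°, 17.6 km): east 17.6 sin 171° = 2.75, north 17.6 cos 171° = -17.38
Net displacement: 35.90 east, -21.45 north. Direction back to start is (-35.90, 21.45): bearing = atan2(-35.90, 21.45) mod 360° = 300.86° ≈ 301°.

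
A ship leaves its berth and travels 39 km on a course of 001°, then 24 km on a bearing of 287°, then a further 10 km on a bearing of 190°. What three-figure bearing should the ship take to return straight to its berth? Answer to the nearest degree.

146°

Leg 1 (001°, 39 km): east 39 sin 1° = 0.68, north 39 cos 1° = 38.99
Leg 2 (287°, 24 km): east 24 sin 287° = -22.95, north 24 cos 287° = 7.02
Leg 3 (190°, 10 km): east 10 sin 190° = -1.74, north 10 cos 190° = -9.85
Net displacement: -24.01 east, 36.16 north. Direction back to start is (24.01, -36.16): bearing = atan2(24.01, -36.16) mod 360° = 146.42° ≈ 146°.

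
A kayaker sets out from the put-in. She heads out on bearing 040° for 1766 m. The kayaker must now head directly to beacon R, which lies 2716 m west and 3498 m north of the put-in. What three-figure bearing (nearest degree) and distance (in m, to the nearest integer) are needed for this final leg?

Leg 1 (040°, 1766 m): east 1766 sin 40° = 1135.16, north 1766 cos 40° = 1352.83
Current position: (1135.16, 1352.83). Target: (-2716, 3498). Remaining: Δeast = -3851.16, Δnorth = 2145.17.
Bearing = atan2(-3851.16, 2145.17) mod 360° = 299.12°; distance = √((-3851.16)² + (2145.17)²) = 4408.309 m.

299°, 4408 m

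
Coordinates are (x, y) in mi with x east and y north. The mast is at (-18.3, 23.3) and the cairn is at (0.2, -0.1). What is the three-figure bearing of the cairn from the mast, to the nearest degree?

Δeast = 0.2 − -18.3 = 18.50; Δnorth = -0.1 − 23.3 = -23.40.
Bearing = atan2(Δeast, Δnorth) mod 360° = 141.67° ≈ 142°.

142°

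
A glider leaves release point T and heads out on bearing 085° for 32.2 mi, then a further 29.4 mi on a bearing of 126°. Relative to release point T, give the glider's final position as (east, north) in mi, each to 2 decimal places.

Leg 1 (085°, 32.2 mi): east 32.2 sin 85° = 32.08, north 32.2 cos 85° = 2.81
Leg 2 (126°, 29.4 mi): east 29.4 sin 126° = 23.79, north 29.4 cos 126° = -17.28
Summing: 55.86 mi east, -14.47 mi north → (55.86, -14.47).

(55.86, -14.47)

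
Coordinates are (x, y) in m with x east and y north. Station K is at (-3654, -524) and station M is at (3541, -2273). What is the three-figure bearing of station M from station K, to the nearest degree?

Δeast = 3541 − -3654 = 7195.00; Δnorth = -2273 − -524 = -1749.00.
Bearing = atan2(Δeast, Δnorth) mod 360° = 103.66° ≈ 104°.

104°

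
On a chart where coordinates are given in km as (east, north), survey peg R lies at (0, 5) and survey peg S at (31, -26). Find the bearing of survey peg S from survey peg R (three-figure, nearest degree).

Δeast = 31 − 0 = 31.00; Δnorth = -26 − 5 = -31.00.
Bearing = atan2(Δeast, Δnorth) mod 360° = 135.00° ≈ 135°.

135°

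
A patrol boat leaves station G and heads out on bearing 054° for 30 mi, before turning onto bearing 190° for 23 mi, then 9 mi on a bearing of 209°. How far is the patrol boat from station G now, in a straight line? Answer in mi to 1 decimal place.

Leg 1 (054°, 30 mi): east 30 sin 54° = 24.27, north 30 cos 54° = 17.63
Leg 2 (190°, 23 mi): east 23 sin 190° = -3.99, north 23 cos 190° = -22.65
Leg 3 (209°, 9 mi): east 9 sin 209° = -4.36, north 9 cos 209° = -7.87
Net: 15.91 east, -12.89 north. Distance = √((15.91)² + (-12.89)²) = 20.478 mi.

20.5 mi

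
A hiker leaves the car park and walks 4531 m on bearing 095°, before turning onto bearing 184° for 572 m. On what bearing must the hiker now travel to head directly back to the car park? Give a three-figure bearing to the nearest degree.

282°

Leg 1 (095°, 4531 m): east 4531 sin 95° = 4513.76, north 4531 cos 95° = -394.90
Leg 2 (184°, 572 m): east 572 sin 184° = -39.90, north 572 cos 184° = -570.61
Net displacement: 4473.86 east, -965.51 north. Direction back to start is (-4473.86, 965.51): bearing = atan2(-4473.86, 965.51) mod 360° = 282.18° ≈ 282°.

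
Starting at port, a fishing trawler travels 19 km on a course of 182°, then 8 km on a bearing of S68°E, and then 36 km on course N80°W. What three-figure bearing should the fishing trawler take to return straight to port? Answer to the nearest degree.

Leg 1 (182°, 19 km): east 19 sin 182° = -0.66, north 19 cos 182° = -18.99
Leg 2 (S68°E, 8 km): east 8 sin 112° = 7.42, north 8 cos 112° = -3.00
Leg 3 (N80°W, 36 km): east 36 sin 280° = -35.45, north 36 cos 280° = 6.25
Net displacement: -28.70 east, -15.73 north. Direction back to start is (28.70, 15.73): bearing = atan2(28.70, 15.73) mod 360° = 61.27° ≈ 061°.

061°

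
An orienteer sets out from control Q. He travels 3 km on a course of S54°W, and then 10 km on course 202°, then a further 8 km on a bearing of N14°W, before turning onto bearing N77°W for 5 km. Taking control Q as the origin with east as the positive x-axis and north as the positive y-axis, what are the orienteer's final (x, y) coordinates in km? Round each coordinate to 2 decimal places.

Leg 1 (S54°W, 3 km): east 3 sin 234° = -2.43, north 3 cos 234° = -1.76
Leg 2 (202°, 10 km): east 10 sin 202° = -3.75, north 10 cos 202° = -9.27
Leg 3 (N14°W, 8 km): east 8 sin 346° = -1.94, north 8 cos 346° = 7.76
Leg 4 (N77°W, 5 km): east 5 sin 283° = -4.87, north 5 cos 283° = 1.12
Summing: -12.98 km east, -2.15 km north → (-12.98, -2.15).

(-12.98, -2.15)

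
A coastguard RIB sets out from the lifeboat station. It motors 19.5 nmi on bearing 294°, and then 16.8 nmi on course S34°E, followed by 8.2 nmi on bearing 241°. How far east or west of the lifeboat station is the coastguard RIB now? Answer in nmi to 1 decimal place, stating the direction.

Leg 1 (294°, 19.5 nmi): east 19.5 sin 294° = -17.81, north 19.5 cos 294° = 7.93
Leg 2 (S34°E, 16.8 nmi): east 16.8 sin 146° = 9.39, north 16.8 cos 146° = -13.93
Leg 3 (241°, 8.2 nmi): east 8.2 sin 241° = -7.17, north 8.2 cos 241° = -3.98
Net east component: -15.59 nmi.

15.6 nmi west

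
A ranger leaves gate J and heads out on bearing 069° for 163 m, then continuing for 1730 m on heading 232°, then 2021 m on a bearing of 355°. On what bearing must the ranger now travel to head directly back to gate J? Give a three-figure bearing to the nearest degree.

Leg 1 (069°, 163 m): east 163 sin 69° = 152.17, north 163 cos 69° = 58.41
Leg 2 (232°, 1730 m): east 1730 sin 232° = -1363.26, north 1730 cos 232° = -1065.09
Leg 3 (355°, 2021 m): east 2021 sin 355° = -176.14, north 2021 cos 355° = 2013.31
Net displacement: -1387.23 east, 1006.63 north. Direction back to start is (1387.23, -1006.63): bearing = atan2(1387.23, -1006.63) mod 360° = 125.97° ≈ 126°.

126°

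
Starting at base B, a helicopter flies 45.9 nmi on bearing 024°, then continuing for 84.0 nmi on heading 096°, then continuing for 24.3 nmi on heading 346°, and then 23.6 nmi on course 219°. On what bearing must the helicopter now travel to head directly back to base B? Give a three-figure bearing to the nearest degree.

Leg 1 (024°, 45.9 nmi): east 45.9 sin 24° = 18.67, north 45.9 cos 24° = 41.93
Leg 2 (096°, 84.0 nmi): east 84.0 sin 96° = 83.54, north 84.0 cos 96° = -8.78
Leg 3 (346°, 24.3 nmi): east 24.3 sin 346° = -5.88, north 24.3 cos 346° = 23.58
Leg 4 (219°, 23.6 nmi): east 23.6 sin 219° = -14.85, north 23.6 cos 219° = -18.34
Net displacement: 81.48 east, 38.39 north. Direction back to start is (-81.48, -38.39): bearing = atan2(-81.48, -38.39) mod 360° = 244.77° ≈ 245°.

245°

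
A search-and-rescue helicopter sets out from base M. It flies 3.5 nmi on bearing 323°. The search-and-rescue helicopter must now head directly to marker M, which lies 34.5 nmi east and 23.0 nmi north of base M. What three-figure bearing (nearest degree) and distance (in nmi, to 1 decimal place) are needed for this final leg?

Leg 1 (323°, 3.5 nmi): east 3.5 sin 323° = -2.11, north 3.5 cos 323° = 2.80
Current position: (-2.11, 2.80). Target: (34.5, 23.0). Remaining: Δeast = 36.61, Δnorth = 20.20.
Bearing = atan2(36.61, 20.20) mod 360° = 61.10°; distance = √((36.61)² + (20.20)²) = 41.812 nmi.

061°, 41.8 nmi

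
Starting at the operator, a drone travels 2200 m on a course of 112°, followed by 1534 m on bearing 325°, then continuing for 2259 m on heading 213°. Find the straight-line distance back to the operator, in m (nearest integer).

Leg 1 (112°, 2200 m): east 2200 sin 112° = 2039.80, north 2200 cos 112° = -824.13
Leg 2 (325°, 1534 m): east 1534 sin 325° = -879.87, north 1534 cos 325° = 1256.58
Leg 3 (213°, 2259 m): east 2259 sin 213° = -1230.34, north 2259 cos 213° = -1894.56
Net: -70.40 east, -1462.11 north. Distance = √((-70.40)² + (-1462.11)²) = 1463.806 m.

1464 m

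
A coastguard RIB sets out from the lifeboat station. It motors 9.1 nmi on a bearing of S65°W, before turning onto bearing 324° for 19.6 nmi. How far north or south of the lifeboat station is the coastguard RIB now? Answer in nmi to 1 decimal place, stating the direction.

Leg 1 (S65°W, 9.1 nmi): east 9.1 sin 245° = -8.25, north 9.1 cos 245° = -3.85
Leg 2 (324°, 19.6 nmi): east 19.6 sin 324° = -11.52, north 19.6 cos 324° = 15.86
Net north component: 12.01 nmi.

12.0 nmi north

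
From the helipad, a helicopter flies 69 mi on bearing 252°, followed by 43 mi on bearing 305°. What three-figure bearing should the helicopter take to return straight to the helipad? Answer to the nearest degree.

092°

Leg 1 (252°, 69 mi): east 69 sin 252° = -65.62, north 69 cos 252° = -21.32
Leg 2 (305°, 43 mi): east 43 sin 305° = -35.22, north 43 cos 305° = 24.66
Net displacement: -100.85 east, 3.34 north. Direction back to start is (100.85, -3.34): bearing = atan2(100.85, -3.34) mod 360° = 91.90° ≈ 092°.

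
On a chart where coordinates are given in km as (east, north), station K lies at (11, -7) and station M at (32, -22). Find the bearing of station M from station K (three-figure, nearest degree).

Δeast = 32 − 11 = 21.00; Δnorth = -22 − -7 = -15.00.
Bearing = atan2(Δeast, Δnorth) mod 360° = 125.54° ≈ 126°.

126°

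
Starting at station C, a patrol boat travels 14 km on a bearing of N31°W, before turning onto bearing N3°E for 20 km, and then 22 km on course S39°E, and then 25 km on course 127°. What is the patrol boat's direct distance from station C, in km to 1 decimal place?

Leg 1 (N31°W, 14 km): east 14 sin 329° = -7.21, north 14 cos 329° = 12.00
Leg 2 (N3°E, 20 km): east 20 sin 3° = 1.05, north 20 cos 3° = 19.97
Leg 3 (S39°E, 22 km): east 22 sin 141° = 13.85, north 22 cos 141° = -17.10
Leg 4 (127°, 25 km): east 25 sin 127° = 19.97, north 25 cos 127° = -15.05
Net: 27.65 east, -0.17 north. Distance = √((27.65)² + (-0.17)²) = 27.648 km.

27.6 km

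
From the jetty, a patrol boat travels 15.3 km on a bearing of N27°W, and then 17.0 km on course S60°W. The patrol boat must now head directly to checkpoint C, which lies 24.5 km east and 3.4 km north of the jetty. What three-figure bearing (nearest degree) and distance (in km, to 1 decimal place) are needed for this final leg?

092°, 46.2 km

Leg 1 (N27°W, 15.3 km): east 15.3 sin 333° = -6.95, north 15.3 cos 333° = 13.63
Leg 2 (S60°W, 17.0 km): east 17.0 sin 240° = -14.72, north 17.0 cos 240° = -8.50
Current position: (-21.67, 5.13). Target: (24.5, 3.4). Remaining: Δeast = 46.17, Δnorth = -1.73.
Bearing = atan2(46.17, -1.73) mod 360° = 92.15°; distance = √((46.17)² + (-1.73)²) = 46.201 km.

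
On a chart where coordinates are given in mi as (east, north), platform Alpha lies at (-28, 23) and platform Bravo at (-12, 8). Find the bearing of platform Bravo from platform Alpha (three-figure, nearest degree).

133°

Δeast = -12 − -28 = 16.00; Δnorth = 8 − 23 = -15.00.
Bearing = atan2(Δeast, Δnorth) mod 360° = 133.15° ≈ 133°.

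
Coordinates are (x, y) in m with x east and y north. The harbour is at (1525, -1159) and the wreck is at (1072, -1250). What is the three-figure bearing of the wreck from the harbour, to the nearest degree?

Δeast = 1072 − 1525 = -453.00; Δnorth = -1250 − -1159 = -91.00.
Bearing = atan2(Δeast, Δnorth) mod 360° = 258.64° ≈ 259°.

259°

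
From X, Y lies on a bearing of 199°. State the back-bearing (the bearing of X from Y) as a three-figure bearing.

Back-bearing = 199° − 180° = 019°.

019°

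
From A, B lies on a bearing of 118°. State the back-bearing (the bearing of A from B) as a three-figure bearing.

Back-bearing = 118° + 180° = 298°.

298°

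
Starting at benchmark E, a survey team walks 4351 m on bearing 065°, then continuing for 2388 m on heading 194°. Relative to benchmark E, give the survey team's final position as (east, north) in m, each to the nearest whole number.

Leg 1 (065°, 4351 m): east 4351 sin 65° = 3943.35, north 4351 cos 65° = 1838.81
Leg 2 (194°, 2388 m): east 2388 sin 194° = -577.71, north 2388 cos 194° = -2317.07
Summing: 3365.64 m east, -478.25 m north → (3366, -478).

(3366, -478)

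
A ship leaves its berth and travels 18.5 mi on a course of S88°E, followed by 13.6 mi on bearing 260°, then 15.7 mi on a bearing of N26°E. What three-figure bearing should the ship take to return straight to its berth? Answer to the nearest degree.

Leg 1 (S88°E, 18.5 mi): east 18.5 sin 92° = 18.49, north 18.5 cos 92° = -0.65
Leg 2 (260°, 13.6 mi): east 13.6 sin 260° = -13.39, north 13.6 cos 260° = -2.36
Leg 3 (N26°E, 15.7 mi): east 15.7 sin 26° = 6.88, north 15.7 cos 26° = 14.11
Net displacement: 11.98 east, 11.10 north. Direction back to start is (-11.98, -11.10): bearing = atan2(-11.98, -11.10) mod 360° = 227.17° ≈ 227°.

227°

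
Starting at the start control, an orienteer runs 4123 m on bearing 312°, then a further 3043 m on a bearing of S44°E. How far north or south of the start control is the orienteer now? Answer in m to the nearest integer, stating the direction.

570 m north

Leg 1 (312°, 4123 m): east 4123 sin 312° = -3063.99, north 4123 cos 312° = 2758.83
Leg 2 (S44°E, 3043 m): east 3043 sin 136° = 2113.85, north 3043 cos 136° = -2188.95
Net north component: 569.87 m.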